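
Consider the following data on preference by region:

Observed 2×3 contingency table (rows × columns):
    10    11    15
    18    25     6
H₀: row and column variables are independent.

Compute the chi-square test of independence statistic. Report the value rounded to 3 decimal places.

Row totals [36, 49], col totals [28, 36, 21], n=85
χ² = (10−11.86)²/11.86 + (11−15.25)²/15.25 + (15−8.89)²/8.89 + (18−16.14)²/16.14 + (25−20.75)²/20.75 + (6−12.11)²/12.11 = 9.8290
df = 2

test statistic = 9.829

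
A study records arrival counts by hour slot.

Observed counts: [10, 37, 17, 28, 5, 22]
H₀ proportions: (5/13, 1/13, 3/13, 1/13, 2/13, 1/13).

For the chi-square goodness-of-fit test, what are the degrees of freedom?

degrees of freedom = 5

df = k − 1 = 6 − 1 = 5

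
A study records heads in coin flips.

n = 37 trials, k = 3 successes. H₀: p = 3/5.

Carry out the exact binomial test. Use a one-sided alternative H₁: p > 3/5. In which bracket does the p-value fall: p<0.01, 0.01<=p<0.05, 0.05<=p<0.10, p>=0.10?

p-value bracket: p>=0.10

Exact binomial: n=37, k=3, p₀=3/5=0.6000
P(X≥3) from Σ C(n,i)·p₀^i·(1−p₀)^(n−i)
p-value (one-sided, H₁ greater) = 1.00000
→ bracket: p>=0.10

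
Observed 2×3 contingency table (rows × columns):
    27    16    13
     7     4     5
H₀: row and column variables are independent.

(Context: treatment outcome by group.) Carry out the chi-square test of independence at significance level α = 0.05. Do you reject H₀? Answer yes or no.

Row totals [56, 16], col totals [34, 20, 18], n=72
χ² = (27−26.44)²/26.44 + (16−15.56)²/15.56 + (13−14.00)²/14.00 + (7−7.56)²/7.56 + (4−4.44)²/4.44 + (5−4.00)²/4.00 = 0.4311
df = 2
p-value (upper-tail) = 0.80610
At α=0.05: p ≥ α → fail to reject H₀

reject H₀: no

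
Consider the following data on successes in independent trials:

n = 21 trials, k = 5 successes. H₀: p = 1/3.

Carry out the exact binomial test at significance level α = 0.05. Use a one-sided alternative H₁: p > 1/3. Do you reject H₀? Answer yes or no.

reject H₀: no

Exact binomial: n=21, k=5, p₀=1/3=0.3333
P(X≥5) from Σ C(n,i)·p₀^i·(1−p₀)^(n−i)
p-value (one-sided, H₁ greater) = 0.87884
At α=0.05: p ≥ α → fail to reject H₀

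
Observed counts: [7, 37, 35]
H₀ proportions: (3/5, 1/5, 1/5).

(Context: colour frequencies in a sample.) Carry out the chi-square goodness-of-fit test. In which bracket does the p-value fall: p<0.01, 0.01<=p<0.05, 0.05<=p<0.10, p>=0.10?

p-value bracket: p<0.01

n = 79; E_i = n·p_i = [47.40, 15.80, 15.80]
χ² = (7−47.40)²/47.40 + (37−15.80)²/15.80 + (35−15.80)²/15.80 = 86.2110
df = 2
p-value (upper-tail) = 0.00000
→ bracket: p<0.01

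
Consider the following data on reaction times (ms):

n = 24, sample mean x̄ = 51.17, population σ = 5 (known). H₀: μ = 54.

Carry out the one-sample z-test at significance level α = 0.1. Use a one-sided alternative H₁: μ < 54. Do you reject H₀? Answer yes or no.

reject H₀: yes

SE = σ/√n = 5/√24 = 1.0206
z = (x̄−μ₀)/SE = (51.17−54)/1.0206 = -2.7728
p-value (one-sided, H₁ less) = 0.00278
At α=0.1: p < α → reject H₀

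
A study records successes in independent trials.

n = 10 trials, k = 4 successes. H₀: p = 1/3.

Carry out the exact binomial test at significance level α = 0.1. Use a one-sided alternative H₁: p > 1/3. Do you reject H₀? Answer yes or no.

reject H₀: no

Exact binomial: n=10, k=4, p₀=1/3=0.3333
P(X≥4) from Σ C(n,i)·p₀^i·(1−p₀)^(n−i)
p-value (one-sided, H₁ greater) = 0.44074
At α=0.1: p ≥ α → fail to reject H₀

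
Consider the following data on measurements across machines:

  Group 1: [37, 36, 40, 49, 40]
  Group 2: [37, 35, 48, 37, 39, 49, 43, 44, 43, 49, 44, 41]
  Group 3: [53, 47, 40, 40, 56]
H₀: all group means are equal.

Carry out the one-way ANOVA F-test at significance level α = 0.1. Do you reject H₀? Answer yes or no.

reject H₀: no

Group means [40.40, 42.42, 47.20], grand mean 43.045
SSB = Σnᵢ(x̄ᵢ−x̄)² = 126.038; SSW = ΣΣ(x−x̄ᵢ)² = 570.917
MSB = 126.038/2 = 63.0189; MSW = 570.917/19 = 30.0482
F = MSB/MSW = 2.0973
df = (2, 19)
p-value (upper-tail) = 0.15031
At α=0.1: p ≥ α → fail to reject H₀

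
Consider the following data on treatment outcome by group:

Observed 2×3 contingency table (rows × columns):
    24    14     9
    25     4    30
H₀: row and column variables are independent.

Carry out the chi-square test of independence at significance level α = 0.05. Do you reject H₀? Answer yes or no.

reject H₀: yes

Row totals [47, 59], col totals [49, 18, 39], n=106
χ² = (24−21.73)²/21.73 + (14−7.98)²/7.98 + (9−17.29)²/17.29 + (25−27.27)²/27.27 + (4−10.02)²/10.02 + (30−21.71)²/21.71 = 15.7267
df = 2
p-value (upper-tail) = 0.00038
At α=0.05: p < α → reject H₀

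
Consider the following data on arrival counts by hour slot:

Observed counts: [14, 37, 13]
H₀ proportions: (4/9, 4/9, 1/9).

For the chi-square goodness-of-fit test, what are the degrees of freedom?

degrees of freedom = 2

df = k − 1 = 3 − 1 = 2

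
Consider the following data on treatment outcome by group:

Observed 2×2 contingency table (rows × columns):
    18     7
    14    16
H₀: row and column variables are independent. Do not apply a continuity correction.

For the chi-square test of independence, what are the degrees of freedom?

df = (r−1)(c−1) = (2−1)·(2−1) = 1

degrees of freedom = 1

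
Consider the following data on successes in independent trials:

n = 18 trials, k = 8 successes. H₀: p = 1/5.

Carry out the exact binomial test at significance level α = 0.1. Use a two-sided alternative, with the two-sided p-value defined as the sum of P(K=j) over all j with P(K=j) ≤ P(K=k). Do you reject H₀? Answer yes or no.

Exact binomial: n=18, k=8, p₀=1/5=0.2000
P(X=j) = C(n,j)·p₀^j·(1−p₀)^(n−j); p = Σ P(X=j) over j with P(X=j) ≤ P(X=8)
p-value (two-sided) = 0.01628
At α=0.1: p < α → reject H₀

reject H₀: yes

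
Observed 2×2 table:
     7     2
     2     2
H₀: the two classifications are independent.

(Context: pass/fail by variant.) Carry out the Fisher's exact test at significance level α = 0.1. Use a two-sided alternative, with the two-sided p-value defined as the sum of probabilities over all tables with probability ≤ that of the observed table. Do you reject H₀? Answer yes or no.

Margins: r₁=9, r₂=4, c₁=9, c₂=4, n=13
p_obs = C(9,7)·C(4,2)/C(13,9); sum pmf over tables with pmf ≤ p_obs
p-value (two-sided) = 0.53007
At α=0.1: p ≥ α → fail to reject H₀

reject H₀: no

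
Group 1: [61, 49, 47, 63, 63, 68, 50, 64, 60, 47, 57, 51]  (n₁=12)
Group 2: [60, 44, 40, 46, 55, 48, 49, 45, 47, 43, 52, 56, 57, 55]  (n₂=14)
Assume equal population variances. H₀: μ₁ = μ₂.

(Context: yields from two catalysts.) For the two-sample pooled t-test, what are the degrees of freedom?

df = n₁ + n₂ − 2 = 12 + 14 − 2 = 24

degrees of freedom = 24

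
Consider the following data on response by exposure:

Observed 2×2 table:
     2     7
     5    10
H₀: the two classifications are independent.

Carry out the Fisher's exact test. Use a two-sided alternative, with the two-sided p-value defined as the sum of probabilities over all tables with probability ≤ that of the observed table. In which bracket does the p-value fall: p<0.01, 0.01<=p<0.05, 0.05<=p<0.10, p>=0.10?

Margins: r₁=9, r₂=15, c₁=7, c₂=17, n=24
p_obs = C(9,2)·C(15,5)/C(24,7); sum pmf over tables with pmf ≤ p_obs
p-value (two-sided) = 0.66871
→ bracket: p>=0.10

p-value bracket: p>=0.10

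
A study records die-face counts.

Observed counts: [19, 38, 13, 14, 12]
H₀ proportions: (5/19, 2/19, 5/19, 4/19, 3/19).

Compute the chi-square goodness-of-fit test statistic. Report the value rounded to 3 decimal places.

n = 96; E_i = n·p_i = [25.26, 10.11, 25.26, 20.21, 15.16]
χ² = (19−25.26)²/25.26 + (38−10.11)²/10.11 + (13−25.26)²/25.26 + (14−20.21)²/20.21 + (12−15.16)²/15.16 = 87.0729
df = 4

test statistic = 87.073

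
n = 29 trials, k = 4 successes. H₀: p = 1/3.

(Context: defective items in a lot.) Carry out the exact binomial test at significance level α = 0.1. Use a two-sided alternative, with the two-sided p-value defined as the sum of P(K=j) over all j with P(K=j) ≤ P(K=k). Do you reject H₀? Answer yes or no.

reject H₀: yes

Exact binomial: n=29, k=4, p₀=1/3=0.3333
P(X=j) = C(n,j)·p₀^j·(1−p₀)^(n−j); p = Σ P(X=j) over j with P(X=j) ≤ P(X=4)
p-value (two-sided) = 0.02872
At α=0.1: p < α → reject H₀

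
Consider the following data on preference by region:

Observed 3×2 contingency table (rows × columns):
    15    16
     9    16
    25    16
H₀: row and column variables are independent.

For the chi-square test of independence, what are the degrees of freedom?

df = (r−1)(c−1) = (3−1)·(2−1) = 2

degrees of freedom = 2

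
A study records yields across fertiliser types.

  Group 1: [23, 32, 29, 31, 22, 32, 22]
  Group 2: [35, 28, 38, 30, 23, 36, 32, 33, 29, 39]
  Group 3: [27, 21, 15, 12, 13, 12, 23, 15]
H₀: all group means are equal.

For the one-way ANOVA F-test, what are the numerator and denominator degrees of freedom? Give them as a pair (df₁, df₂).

k = 3 groups, N = 25 total
df = (k−1, N−k) = (3−1, 25−3) = (2, 22)

degrees of freedom = [2, 22]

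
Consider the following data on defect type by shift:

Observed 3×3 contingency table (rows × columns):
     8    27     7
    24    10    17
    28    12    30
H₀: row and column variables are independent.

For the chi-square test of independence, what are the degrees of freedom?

degrees of freedom = 4

df = (r−1)(c−1) = (3−1)·(3−1) = 4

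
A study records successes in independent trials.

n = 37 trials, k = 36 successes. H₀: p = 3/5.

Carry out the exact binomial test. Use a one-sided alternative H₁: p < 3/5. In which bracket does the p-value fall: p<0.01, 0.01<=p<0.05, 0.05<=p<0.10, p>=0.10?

p-value bracket: p>=0.10

Exact binomial: n=37, k=36, p₀=3/5=0.6000
P(X≤36) from Σ C(n,i)·p₀^i·(1−p₀)^(n−i)
p-value (one-sided, H₁ less) = 1.00000
→ bracket: p>=0.10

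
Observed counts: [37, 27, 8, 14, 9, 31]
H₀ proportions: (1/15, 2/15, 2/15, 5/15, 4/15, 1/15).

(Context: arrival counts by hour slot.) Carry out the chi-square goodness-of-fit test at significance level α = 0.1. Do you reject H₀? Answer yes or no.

n = 126; E_i = n·p_i = [8.40, 16.80, 16.80, 42.00, 33.60, 8.40]
χ² = (37−8.40)²/8.40 + (27−16.80)²/16.80 + (8−16.80)²/16.80 + (14−42.00)²/42.00 + (9−33.60)²/33.60 + (31−8.40)²/8.40 = 205.6607
df = 5
p-value (upper-tail) = 0.00000
At α=0.1: p < α → reject H₀

reject H₀: yes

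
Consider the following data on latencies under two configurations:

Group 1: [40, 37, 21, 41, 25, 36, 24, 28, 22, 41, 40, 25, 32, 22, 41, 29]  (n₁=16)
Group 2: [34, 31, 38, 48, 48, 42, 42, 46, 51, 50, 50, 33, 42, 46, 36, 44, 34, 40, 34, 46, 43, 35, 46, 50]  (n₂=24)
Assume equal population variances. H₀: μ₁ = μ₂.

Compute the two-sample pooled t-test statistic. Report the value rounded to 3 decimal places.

x̄₁=31.500, s₁=7.815, n₁=16
x̄₂=42.042, s₂=6.300, n₂=24
s_p² = [15·7.815² + 23·6.300²]/38 = 48.1305
SE = √(s_p²·(1/16+1/24)) = 2.2391
t = (31.500−42.042)/2.2391 = -4.7080
df = 38

test statistic = -4.708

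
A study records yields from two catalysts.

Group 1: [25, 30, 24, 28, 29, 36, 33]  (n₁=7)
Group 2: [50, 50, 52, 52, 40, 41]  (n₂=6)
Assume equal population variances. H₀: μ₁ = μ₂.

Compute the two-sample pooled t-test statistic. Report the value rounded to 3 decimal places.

test statistic = -6.748

x̄₁=29.286, s₁=4.231, n₁=7
x̄₂=47.500, s₂=5.505, n₂=6
s_p² = [6·4.231² + 5·5.505²]/11 = 23.5390
SE = √(s_p²·(1/7+1/6)) = 2.6992
t = (29.286−47.500)/2.6992 = -6.7479
df = 11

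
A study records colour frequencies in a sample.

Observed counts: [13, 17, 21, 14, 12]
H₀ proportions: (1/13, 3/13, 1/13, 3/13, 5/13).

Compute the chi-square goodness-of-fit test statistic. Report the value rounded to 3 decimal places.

n = 77; E_i = n·p_i = [5.92, 17.77, 5.92, 17.77, 29.62]
χ² = (13−5.92)²/5.92 + (17−17.77)²/17.77 + (21−5.92)²/5.92 + (14−17.77)²/17.77 + (12−29.62)²/29.62 = 58.1437
df = 4

test statistic = 58.144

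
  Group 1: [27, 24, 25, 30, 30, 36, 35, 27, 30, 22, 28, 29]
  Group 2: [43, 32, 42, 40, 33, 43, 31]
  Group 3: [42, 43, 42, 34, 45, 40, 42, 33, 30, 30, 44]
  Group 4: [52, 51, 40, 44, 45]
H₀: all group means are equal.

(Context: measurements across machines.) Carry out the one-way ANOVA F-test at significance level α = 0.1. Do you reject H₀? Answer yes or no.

Group means [28.58, 37.71, 38.64, 46.40], grand mean 36.114
SSB = Σnᵢ(x̄ᵢ−x̄)² = 1297.452; SSW = ΣΣ(x−x̄ᵢ)² = 792.091
MSB = 1297.452/3 = 432.4841; MSW = 792.091/31 = 25.5513
F = MSB/MSW = 16.9261
df = (3, 31)
p-value (upper-tail) = 0.00000
At α=0.1: p < α → reject H₀

reject H₀: yes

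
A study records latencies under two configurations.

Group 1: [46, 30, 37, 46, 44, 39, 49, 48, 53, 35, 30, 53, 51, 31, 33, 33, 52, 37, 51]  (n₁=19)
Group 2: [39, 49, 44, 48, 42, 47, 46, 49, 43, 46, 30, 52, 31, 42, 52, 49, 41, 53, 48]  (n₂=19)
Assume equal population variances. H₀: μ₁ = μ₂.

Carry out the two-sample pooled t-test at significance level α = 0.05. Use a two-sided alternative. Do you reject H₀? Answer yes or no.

x̄₁=42.000, s₁=8.511, n₁=19
x̄₂=44.789, s₂=6.365, n₂=19
s_p² = [18·8.511² + 18·6.365²]/36 = 56.4766
SE = √(s_p²·(1/19+1/19)) = 2.4382
t = (42.000−44.789)/2.4382 = -1.1441
df = 36
p-value (two-sided) = 0.26015
At α=0.05: p ≥ α → fail to reject H₀

reject H₀: no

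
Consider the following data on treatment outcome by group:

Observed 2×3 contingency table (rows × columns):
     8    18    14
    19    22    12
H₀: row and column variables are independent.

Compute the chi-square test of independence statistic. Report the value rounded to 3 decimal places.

test statistic = 3.282

Row totals [40, 53], col totals [27, 40, 26], n=93
χ² = (8−11.61)²/11.61 + (18−17.20)²/17.20 + (14−11.18)²/11.18 + (19−15.39)²/15.39 + (22−22.80)²/22.80 + (12−14.82)²/14.82 = 3.2823
df = 2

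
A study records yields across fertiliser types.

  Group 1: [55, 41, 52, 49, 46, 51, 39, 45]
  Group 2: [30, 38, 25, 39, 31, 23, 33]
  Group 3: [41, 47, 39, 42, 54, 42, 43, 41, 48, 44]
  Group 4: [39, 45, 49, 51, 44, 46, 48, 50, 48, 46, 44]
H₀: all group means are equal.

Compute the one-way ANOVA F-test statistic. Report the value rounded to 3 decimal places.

test statistic = 18.334

Group means [47.25, 31.29, 44.10, 46.36], grand mean 43.000
SSB = Σnᵢ(x̄ᵢ−x̄)² = 1241.626; SSW = ΣΣ(x−x̄ᵢ)² = 722.374
MSB = 1241.626/3 = 413.8753; MSW = 722.374/32 = 22.5742
F = MSB/MSW = 18.3340
df = (3, 32)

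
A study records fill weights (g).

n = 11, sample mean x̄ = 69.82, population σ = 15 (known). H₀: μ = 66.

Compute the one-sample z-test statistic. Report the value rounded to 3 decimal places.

SE = σ/√n = 15/√11 = 4.5227
z = (x̄−μ₀)/SE = (69.82−66)/4.5227 = 0.8446

test statistic = 0.845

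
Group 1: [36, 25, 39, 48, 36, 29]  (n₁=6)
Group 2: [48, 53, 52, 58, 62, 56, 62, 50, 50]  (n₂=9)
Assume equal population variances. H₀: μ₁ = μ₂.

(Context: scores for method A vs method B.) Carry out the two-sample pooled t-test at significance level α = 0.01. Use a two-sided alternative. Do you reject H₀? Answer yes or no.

x̄₁=35.500, s₁=8.019, n₁=6
x̄₂=54.556, s₂=5.223, n₂=9
s_p² = [5·8.019² + 8·5.223²]/13 = 41.5171
SE = √(s_p²·(1/6+1/9)) = 3.3960
t = (35.500−54.556)/3.3960 = -5.6112
df = 13
p-value (two-sided) = 0.00008
At α=0.01: p < α → reject H₀

reject H₀: yes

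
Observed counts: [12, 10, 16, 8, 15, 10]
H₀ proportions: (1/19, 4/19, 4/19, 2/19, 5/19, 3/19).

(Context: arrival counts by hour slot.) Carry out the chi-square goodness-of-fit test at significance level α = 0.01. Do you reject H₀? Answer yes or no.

n = 71; E_i = n·p_i = [3.74, 14.95, 14.95, 7.47, 18.68, 11.21]
χ² = (12−3.74)²/3.74 + (10−14.95)²/14.95 + (16−14.95)²/14.95 + (8−7.47)²/7.47 + (15−18.68)²/18.68 + (10−11.21)²/11.21 = 20.8779
df = 5
p-value (upper-tail) = 0.00085
At α=0.01: p < α → reject H₀

reject H₀: yes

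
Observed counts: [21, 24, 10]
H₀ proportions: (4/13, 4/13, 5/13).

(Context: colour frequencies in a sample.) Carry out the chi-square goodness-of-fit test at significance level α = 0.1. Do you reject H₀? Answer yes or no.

reject H₀: yes

n = 55; E_i = n·p_i = [16.92, 16.92, 21.15]
χ² = (21−16.92)²/16.92 + (24−16.92)²/16.92 + (10−21.15)²/21.15 = 9.8227
df = 2
p-value (upper-tail) = 0.00736
At α=0.1: p < α → reject H₀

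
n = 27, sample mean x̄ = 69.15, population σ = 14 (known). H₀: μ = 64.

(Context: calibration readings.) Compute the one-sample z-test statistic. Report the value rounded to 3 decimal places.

SE = σ/√n = 14/√27 = 2.6943
z = (x̄−μ₀)/SE = (69.15−64)/2.6943 = 1.9114

test statistic = 1.911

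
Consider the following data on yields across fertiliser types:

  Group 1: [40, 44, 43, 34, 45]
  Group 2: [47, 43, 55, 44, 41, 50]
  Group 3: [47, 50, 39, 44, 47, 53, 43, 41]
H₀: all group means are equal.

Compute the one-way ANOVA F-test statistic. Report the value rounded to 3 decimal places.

Group means [41.20, 46.67, 45.50], grand mean 44.737
SSB = Σnᵢ(x̄ᵢ−x̄)² = 89.551; SSW = ΣΣ(x−x̄ᵢ)² = 364.133
MSB = 89.551/2 = 44.7754; MSW = 364.133/16 = 22.7583
F = MSB/MSW = 1.9674
df = (2, 16)

test statistic = 1.967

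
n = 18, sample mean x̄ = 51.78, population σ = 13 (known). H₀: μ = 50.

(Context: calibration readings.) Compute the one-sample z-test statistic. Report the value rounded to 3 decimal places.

SE = σ/√n = 13/√18 = 3.0641
z = (x̄−μ₀)/SE = (51.78−50)/3.0641 = 0.5809

test statistic = 0.581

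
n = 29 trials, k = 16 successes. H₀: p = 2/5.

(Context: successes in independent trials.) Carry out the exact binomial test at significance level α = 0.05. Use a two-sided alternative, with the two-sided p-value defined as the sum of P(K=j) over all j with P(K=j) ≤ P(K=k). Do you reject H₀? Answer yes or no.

Exact binomial: n=29, k=16, p₀=2/5=0.4000
P(X=j) = C(n,j)·p₀^j·(1−p₀)^(n−j); p = Σ P(X=j) over j with P(X=j) ≤ P(X=16)
p-value (two-sided) = 0.12794
At α=0.05: p ≥ α → fail to reject H₀

reject H₀: no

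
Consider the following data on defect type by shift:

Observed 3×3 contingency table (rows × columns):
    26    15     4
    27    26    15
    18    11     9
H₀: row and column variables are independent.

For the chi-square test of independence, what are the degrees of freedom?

degrees of freedom = 4

df = (r−1)(c−1) = (3−1)·(3−1) = 4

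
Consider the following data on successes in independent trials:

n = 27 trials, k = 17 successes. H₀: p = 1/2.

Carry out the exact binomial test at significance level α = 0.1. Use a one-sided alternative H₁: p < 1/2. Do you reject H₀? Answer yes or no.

Exact binomial: n=27, k=17, p₀=1/2=0.5000
P(X≤17) from Σ C(n,i)·p₀^i·(1−p₀)^(n−i)
p-value (one-sided, H₁ less) = 0.93896
At α=0.1: p ≥ α → fail to reject H₀

reject H₀: no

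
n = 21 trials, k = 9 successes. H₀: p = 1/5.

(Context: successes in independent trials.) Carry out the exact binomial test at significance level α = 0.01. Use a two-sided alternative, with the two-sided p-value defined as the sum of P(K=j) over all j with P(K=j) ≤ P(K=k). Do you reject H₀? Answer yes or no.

reject H₀: no

Exact binomial: n=21, k=9, p₀=1/5=0.2000
P(X=j) = C(n,j)·p₀^j·(1−p₀)^(n−j); p = Σ P(X=j) over j with P(X=j) ≤ P(X=9)
p-value (two-sided) = 0.02364
At α=0.01: p ≥ α → fail to reject H₀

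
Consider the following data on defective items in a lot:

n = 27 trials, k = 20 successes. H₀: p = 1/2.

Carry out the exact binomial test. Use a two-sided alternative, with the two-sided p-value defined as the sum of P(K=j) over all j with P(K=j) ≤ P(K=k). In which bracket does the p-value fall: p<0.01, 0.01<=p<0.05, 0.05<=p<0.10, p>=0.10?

Exact binomial: n=27, k=20, p₀=1/2=0.5000
P(X=j) = C(n,j)·p₀^j·(1−p₀)^(n−j); p = Σ P(X=j) over j with P(X=j) ≤ P(X=20)
p-value (two-sided) = 0.01916
→ bracket: 0.01<=p<0.05

p-value bracket: 0.01<=p<0.05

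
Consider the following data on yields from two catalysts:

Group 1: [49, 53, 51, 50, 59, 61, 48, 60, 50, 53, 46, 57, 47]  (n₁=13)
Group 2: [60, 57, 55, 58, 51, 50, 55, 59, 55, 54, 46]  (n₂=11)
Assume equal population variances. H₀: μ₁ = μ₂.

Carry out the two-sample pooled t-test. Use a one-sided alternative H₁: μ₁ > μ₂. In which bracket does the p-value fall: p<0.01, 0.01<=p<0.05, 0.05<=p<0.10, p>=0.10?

p-value bracket: p>=0.10

x̄₁=52.615, s₁=5.091, n₁=13
x̄₂=54.545, s₂=4.180, n₂=11
s_p² = [12·5.091² + 10·4.180²]/22 = 22.0820
SE = √(s_p²·(1/13+1/11)) = 1.9251
t = (52.615−54.545)/1.9251 = -1.0026
df = 22
p-value (one-sided, H₁ greater) = 0.83652
→ bracket: p>=0.10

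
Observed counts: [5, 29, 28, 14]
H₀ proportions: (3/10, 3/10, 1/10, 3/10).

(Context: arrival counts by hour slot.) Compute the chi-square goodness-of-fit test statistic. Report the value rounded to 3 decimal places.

n = 76; E_i = n·p_i = [22.80, 22.80, 7.60, 22.80]
χ² = (5−22.80)²/22.80 + (29−22.80)²/22.80 + (28−7.60)²/7.60 + (14−22.80)²/22.80 = 73.7368
df = 3

test statistic = 73.737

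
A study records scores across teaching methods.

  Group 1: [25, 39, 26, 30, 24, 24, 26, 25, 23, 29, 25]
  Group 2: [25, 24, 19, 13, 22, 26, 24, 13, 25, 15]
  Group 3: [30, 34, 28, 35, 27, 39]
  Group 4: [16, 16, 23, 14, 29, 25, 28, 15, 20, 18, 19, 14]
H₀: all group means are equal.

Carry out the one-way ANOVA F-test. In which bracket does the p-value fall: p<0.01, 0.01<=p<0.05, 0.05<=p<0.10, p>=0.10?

Group means [26.91, 20.60, 32.17, 19.75], grand mean 23.897
SSB = Σnᵢ(x̄ᵢ−x̄)² = 825.197; SSW = ΣΣ(x−x̄ᵢ)² = 866.392
MSB = 825.197/3 = 275.0658; MSW = 866.392/35 = 24.7541
F = MSB/MSW = 11.1119
df = (3, 35)
p-value (upper-tail) = 0.00003
→ bracket: p<0.01

p-value bracket: p<0.01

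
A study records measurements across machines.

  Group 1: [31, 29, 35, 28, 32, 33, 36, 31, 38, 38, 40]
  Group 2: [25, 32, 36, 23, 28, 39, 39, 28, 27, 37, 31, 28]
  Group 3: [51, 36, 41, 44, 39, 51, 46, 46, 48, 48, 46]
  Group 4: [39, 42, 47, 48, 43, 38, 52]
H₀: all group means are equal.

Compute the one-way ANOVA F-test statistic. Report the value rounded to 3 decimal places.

Group means [33.73, 31.08, 45.09, 44.14], grand mean 37.780
SSB = Σnᵢ(x̄ᵢ−x̄)² = 1590.160; SSW = ΣΣ(x−x̄ᵢ)² = 870.865
MSB = 1590.160/3 = 530.0532; MSW = 870.865/37 = 23.5369
F = MSB/MSW = 22.5201
df = (3, 37)

test statistic = 22.520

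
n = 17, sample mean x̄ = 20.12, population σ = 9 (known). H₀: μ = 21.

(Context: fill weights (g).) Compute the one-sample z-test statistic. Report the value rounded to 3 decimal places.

test statistic = -0.403

SE = σ/√n = 9/√17 = 2.1828
z = (x̄−μ₀)/SE = (20.12−21)/2.1828 = -0.4031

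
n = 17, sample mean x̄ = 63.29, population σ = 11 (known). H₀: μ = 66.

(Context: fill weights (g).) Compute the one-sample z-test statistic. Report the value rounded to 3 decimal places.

SE = σ/√n = 11/√17 = 2.6679
z = (x̄−μ₀)/SE = (63.29−66)/2.6679 = -1.0158

test statistic = -1.016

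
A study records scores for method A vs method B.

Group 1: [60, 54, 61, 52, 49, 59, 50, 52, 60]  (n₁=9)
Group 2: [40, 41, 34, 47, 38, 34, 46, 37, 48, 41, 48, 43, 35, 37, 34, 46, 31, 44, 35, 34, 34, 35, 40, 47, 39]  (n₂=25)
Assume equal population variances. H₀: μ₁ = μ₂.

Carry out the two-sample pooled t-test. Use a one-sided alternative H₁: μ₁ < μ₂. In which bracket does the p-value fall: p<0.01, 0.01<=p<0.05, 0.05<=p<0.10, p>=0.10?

p-value bracket: p>=0.10

x̄₁=55.222, s₁=4.764, n₁=9
x̄₂=39.520, s₂=5.316, n₂=25
s_p² = [8·4.764² + 24·5.316²]/32 = 26.8686
SE = √(s_p²·(1/9+1/25)) = 2.0150
t = (55.222−39.520)/2.0150 = 7.7927
df = 32
p-value (one-sided, H₁ less) = 1.00000
→ bracket: p>=0.10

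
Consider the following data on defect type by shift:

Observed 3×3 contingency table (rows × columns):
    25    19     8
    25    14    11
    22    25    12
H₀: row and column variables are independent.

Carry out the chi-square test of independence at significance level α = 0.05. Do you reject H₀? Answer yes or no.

Row totals [52, 50, 59], col totals [72, 58, 31], n=161
χ² = (25−23.25)²/23.25 + (19−18.73)²/18.73 + (8−10.01)²/10.01 + (25−22.36)²/22.36 + (14−18.01)²/18.01 + (11−9.63)²/9.63 + (22−26.39)²/26.39 + (25−21.25)²/21.25 + (12−11.36)²/11.36 = 3.3652
df = 4
p-value (upper-tail) = 0.49866
At α=0.05: p ≥ α → fail to reject H₀

reject H₀: no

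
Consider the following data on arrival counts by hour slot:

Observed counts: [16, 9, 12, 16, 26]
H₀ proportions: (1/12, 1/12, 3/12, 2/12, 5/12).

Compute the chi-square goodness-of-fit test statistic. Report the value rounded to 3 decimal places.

n = 79; E_i = n·p_i = [6.58, 6.58, 19.75, 13.17, 32.92]
χ² = (16−6.58)²/6.58 + (9−6.58)²/6.58 + (12−19.75)²/19.75 + (16−13.17)²/13.17 + (26−32.92)²/32.92 = 19.4608
df = 4

test statistic = 19.461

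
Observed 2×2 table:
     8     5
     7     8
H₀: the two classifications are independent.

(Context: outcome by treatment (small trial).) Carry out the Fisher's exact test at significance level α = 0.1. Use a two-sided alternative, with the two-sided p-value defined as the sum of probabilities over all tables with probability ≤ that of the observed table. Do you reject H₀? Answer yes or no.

reject H₀: no

Margins: r₁=13, r₂=15, c₁=15, c₂=13, n=28
p_obs = C(13,8)·C(15,7)/C(28,15); sum pmf over tables with pmf ≤ p_obs
p-value (two-sided) = 0.47570
At α=0.1: p ≥ α → fail to reject H₀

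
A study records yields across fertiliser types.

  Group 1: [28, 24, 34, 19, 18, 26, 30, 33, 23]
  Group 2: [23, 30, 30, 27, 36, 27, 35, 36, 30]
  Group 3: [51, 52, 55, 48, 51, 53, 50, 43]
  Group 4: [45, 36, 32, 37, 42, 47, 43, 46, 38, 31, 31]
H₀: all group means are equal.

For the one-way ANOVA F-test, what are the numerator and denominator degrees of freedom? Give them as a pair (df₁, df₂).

degrees of freedom = [3, 33]

k = 4 groups, N = 37 total
df = (k−1, N−k) = (4−1, 37−4) = (3, 33)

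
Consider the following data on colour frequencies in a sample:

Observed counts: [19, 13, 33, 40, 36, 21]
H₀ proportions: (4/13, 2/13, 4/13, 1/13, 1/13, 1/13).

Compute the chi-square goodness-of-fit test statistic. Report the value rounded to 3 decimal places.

test statistic = 141.654

n = 162; E_i = n·p_i = [49.85, 24.92, 49.85, 12.46, 12.46, 12.46]
χ² = (19−49.85)²/49.85 + (13−24.92)²/24.92 + (33−49.85)²/49.85 + (40−12.46)²/12.46 + (36−12.46)²/12.46 + (21−12.46)²/12.46 = 141.6543
df = 5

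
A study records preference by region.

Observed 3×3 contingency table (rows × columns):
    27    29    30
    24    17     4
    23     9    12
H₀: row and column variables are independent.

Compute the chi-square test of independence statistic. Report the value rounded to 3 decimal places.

test statistic = 14.772

Row totals [86, 45, 44], col totals [74, 55, 46], n=175
χ² = (27−36.37)²/36.37 + (29−27.03)²/27.03 + (30−22.61)²/22.61 + (24−19.03)²/19.03 + (17−14.14)²/14.14 + (4−11.83)²/11.83 + (23−18.61)²/18.61 + (9−13.83)²/13.83 + (12−11.57)²/11.57 = 14.7719
df = 4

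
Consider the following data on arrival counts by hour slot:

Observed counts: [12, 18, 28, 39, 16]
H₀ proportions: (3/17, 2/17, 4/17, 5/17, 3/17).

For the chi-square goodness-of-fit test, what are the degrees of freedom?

df = k − 1 = 5 − 1 = 4

degrees of freedom = 4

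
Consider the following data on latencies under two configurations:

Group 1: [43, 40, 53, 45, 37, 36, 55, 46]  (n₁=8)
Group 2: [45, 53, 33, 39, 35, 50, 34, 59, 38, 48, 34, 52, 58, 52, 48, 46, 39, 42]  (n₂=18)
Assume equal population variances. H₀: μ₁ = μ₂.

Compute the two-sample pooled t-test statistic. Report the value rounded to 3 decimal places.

test statistic = -0.103

x̄₁=44.375, s₁=6.927, n₁=8
x̄₂=44.722, s₂=8.351, n₂=18
s_p² = [7·6.927² + 17·8.351²]/24 = 63.3953
SE = √(s_p²·(1/8+1/18)) = 3.3832
t = (44.375−44.722)/3.3832 = -0.1026
df = 24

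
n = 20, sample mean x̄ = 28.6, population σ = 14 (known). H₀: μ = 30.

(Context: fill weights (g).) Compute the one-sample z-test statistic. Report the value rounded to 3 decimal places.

SE = σ/√n = 14/√20 = 3.1305
z = (x̄−μ₀)/SE = (28.6−30)/3.1305 = -0.4472

test statistic = -0.447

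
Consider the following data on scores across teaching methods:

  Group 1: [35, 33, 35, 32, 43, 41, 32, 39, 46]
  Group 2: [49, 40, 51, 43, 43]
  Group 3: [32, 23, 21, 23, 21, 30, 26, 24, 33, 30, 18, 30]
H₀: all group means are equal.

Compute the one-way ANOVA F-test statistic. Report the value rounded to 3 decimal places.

test statistic = 30.736

Group means [37.33, 45.20, 25.92], grand mean 33.577
SSB = Σnᵢ(x̄ᵢ−x̄)² = 1506.629; SSW = ΣΣ(x−x̄ᵢ)² = 563.717
MSB = 1506.629/2 = 753.3147; MSW = 563.717/23 = 24.5094
F = MSB/MSW = 30.7357
df = (2, 23)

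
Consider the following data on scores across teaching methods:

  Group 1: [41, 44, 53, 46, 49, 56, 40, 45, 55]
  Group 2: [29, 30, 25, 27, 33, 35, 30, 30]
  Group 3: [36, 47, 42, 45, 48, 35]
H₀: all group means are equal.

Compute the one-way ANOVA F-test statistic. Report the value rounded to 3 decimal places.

test statistic = 27.342

Group means [47.67, 29.88, 42.17], grand mean 40.043
SSB = Σnᵢ(x̄ᵢ−x̄)² = 1377.248; SSW = ΣΣ(x−x̄ᵢ)² = 503.708
MSB = 1377.248/2 = 688.6241; MSW = 503.708/20 = 25.1854
F = MSB/MSW = 27.3422
df = (2, 20)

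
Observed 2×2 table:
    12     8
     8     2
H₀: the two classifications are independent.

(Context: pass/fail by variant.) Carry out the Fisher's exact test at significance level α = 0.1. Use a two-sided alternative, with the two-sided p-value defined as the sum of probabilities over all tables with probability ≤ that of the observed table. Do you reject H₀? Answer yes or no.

Margins: r₁=20, r₂=10, c₁=20, c₂=10, n=30
p_obs = C(20,12)·C(10,8)/C(30,20); sum pmf over tables with pmf ≤ p_obs
p-value (two-sided) = 0.41947
At α=0.1: p ≥ α → fail to reject H₀

reject H₀: no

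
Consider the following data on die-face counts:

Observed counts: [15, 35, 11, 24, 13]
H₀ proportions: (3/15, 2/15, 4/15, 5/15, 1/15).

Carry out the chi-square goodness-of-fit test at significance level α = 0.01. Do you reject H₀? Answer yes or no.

n = 98; E_i = n·p_i = [19.60, 13.07, 26.13, 32.67, 6.53]
χ² = (15−19.60)²/19.60 + (35−13.07)²/13.07 + (11−26.13)²/26.13 + (24−32.67)²/32.67 + (13−6.53)²/6.53 = 55.3597
df = 4
p-value (upper-tail) = 0.00000
At α=0.01: p < α → reject H₀

reject H₀: yes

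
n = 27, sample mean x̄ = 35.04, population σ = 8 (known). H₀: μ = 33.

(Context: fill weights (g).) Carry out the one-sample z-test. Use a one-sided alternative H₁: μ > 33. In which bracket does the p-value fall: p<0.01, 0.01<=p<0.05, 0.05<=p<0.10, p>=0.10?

SE = σ/√n = 8/√27 = 1.5396
z = (x̄−μ₀)/SE = (35.04−33)/1.5396 = 1.3250
p-value (one-sided, H₁ greater) = 0.09258
→ bracket: 0.05<=p<0.10

p-value bracket: 0.05<=p<0.10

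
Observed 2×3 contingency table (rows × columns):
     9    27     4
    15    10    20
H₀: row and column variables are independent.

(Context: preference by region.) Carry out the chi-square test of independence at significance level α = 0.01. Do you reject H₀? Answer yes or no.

Row totals [40, 45], col totals [24, 37, 24], n=85
χ² = (9−11.29)²/11.29 + (27−17.41)²/17.41 + (4−11.29)²/11.29 + (15−12.71)²/12.71 + (10−19.59)²/19.59 + (20−12.71)²/12.71 = 19.7517
df = 2
p-value (upper-tail) = 0.00005
At α=0.01: p < α → reject H₀

reject H₀: yes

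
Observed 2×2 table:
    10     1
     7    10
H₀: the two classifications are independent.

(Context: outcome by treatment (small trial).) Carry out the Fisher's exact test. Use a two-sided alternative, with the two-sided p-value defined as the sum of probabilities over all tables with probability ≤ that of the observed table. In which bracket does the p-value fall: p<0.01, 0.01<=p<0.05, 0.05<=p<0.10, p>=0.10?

p-value bracket: 0.01<=p<0.05

Margins: r₁=11, r₂=17, c₁=17, c₂=11, n=28
p_obs = C(11,10)·C(17,7)/C(28,17); sum pmf over tables with pmf ≤ p_obs
p-value (two-sided) = 0.01612
→ bracket: 0.01<=p<0.05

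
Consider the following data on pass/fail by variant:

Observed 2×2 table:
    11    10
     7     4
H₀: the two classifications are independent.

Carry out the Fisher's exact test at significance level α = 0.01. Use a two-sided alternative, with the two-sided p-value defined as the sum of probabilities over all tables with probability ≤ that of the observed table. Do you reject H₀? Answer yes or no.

Margins: r₁=21, r₂=11, c₁=18, c₂=14, n=32
p_obs = C(21,11)·C(11,7)/C(32,18); sum pmf over tables with pmf ≤ p_obs
p-value (two-sided) = 0.71195
At α=0.01: p ≥ α → fail to reject H₀

reject H₀: no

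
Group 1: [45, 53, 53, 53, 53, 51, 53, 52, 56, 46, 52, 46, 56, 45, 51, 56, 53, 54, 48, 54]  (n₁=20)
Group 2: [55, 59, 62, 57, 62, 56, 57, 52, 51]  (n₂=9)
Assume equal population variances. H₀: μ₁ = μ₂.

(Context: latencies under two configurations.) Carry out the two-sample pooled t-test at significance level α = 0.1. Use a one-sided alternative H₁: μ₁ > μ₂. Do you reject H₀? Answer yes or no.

reject H₀: no

x̄₁=51.500, s₁=3.591, n₁=20
x̄₂=56.778, s₂=3.866, n₂=9
s_p² = [19·3.591² + 8·3.866²]/27 = 13.5021
SE = √(s_p²·(1/20+1/9)) = 1.4749
t = (51.500−56.778)/1.4749 = -3.5784
df = 27
p-value (one-sided, H₁ greater) = 0.99933
At α=0.1: p ≥ α → fail to reject H₀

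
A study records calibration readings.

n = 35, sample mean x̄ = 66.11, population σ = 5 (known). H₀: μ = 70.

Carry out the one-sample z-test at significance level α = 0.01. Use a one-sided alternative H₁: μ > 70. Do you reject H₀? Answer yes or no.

SE = σ/√n = 5/√35 = 0.8452
z = (x̄−μ₀)/SE = (66.11−70)/0.8452 = -4.6027
p-value (one-sided, H₁ greater) = 1.00000
At α=0.01: p ≥ α → fail to reject H₀

reject H₀: no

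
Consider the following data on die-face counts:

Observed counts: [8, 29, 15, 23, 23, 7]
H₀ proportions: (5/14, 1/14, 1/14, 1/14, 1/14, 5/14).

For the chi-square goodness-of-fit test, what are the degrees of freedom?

df = k − 1 = 6 − 1 = 5

degrees of freedom = 5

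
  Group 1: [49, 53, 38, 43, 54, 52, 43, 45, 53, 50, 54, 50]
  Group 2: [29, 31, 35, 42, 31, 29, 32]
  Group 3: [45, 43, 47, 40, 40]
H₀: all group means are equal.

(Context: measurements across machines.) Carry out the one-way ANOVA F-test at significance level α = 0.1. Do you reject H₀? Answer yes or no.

reject H₀: yes

Group means [48.67, 32.71, 43.00], grand mean 42.833
SSB = Σnᵢ(x̄ᵢ−x̄)² = 1125.238; SSW = ΣΣ(x−x̄ᵢ)² = 464.095
MSB = 1125.238/2 = 562.6190; MSW = 464.095/21 = 22.0998
F = MSB/MSW = 25.4581
df = (2, 21)
p-value (upper-tail) = 0.00000
At α=0.1: p < α → reject H₀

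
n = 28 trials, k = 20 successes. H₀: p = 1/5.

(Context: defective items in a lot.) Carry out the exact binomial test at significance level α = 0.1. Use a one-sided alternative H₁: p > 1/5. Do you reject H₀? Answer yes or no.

reject H₀: yes

Exact binomial: n=28, k=20, p₀=1/5=0.2000
P(X≥20) from Σ C(n,i)·p₀^i·(1−p₀)^(n−i)
p-value (one-sided, H₁ greater) = 0.00000
At α=0.1: p < α → reject H₀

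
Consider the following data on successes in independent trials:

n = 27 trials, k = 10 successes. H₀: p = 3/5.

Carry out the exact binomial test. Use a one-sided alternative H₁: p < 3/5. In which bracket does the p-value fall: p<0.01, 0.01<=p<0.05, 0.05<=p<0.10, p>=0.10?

p-value bracket: 0.01<=p<0.05

Exact binomial: n=27, k=10, p₀=3/5=0.6000
P(X≤10) from Σ C(n,i)·p₀^i·(1−p₀)^(n−i)
p-value (one-sided, H₁ less) = 0.01338
→ bracket: 0.01<=p<0.05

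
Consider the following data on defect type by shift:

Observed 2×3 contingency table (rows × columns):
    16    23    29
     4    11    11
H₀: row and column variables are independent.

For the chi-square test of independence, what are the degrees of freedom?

df = (r−1)(c−1) = (2−1)·(3−1) = 2

degrees of freedom = 2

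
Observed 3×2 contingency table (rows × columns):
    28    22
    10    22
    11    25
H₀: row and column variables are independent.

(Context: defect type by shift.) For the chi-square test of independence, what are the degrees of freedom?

df = (r−1)(c−1) = (3−1)·(2−1) = 2

degrees of freedom = 2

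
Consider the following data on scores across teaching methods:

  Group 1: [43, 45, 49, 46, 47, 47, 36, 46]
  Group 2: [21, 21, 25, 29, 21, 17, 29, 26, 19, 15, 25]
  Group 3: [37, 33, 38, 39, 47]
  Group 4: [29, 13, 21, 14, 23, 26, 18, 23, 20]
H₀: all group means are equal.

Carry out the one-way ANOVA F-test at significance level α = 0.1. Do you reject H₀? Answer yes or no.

reject H₀: yes

Group means [44.88, 22.55, 38.80, 20.78], grand mean 29.939
SSB = Σnᵢ(x̄ᵢ−x̄)² = 3533.921; SSW = ΣΣ(x−x̄ᵢ)² = 649.958
MSB = 3533.921/3 = 1177.9737; MSW = 649.958/29 = 22.4123
F = MSB/MSW = 52.5592
df = (3, 29)
p-value (upper-tail) = 0.00000
At α=0.1: p < α → reject H₀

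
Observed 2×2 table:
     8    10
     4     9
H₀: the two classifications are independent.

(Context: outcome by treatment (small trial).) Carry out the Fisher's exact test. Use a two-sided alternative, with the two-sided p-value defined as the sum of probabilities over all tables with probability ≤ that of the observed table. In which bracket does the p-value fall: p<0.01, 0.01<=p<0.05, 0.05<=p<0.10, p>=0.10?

Margins: r₁=18, r₂=13, c₁=12, c₂=19, n=31
p_obs = C(18,8)·C(13,4)/C(31,12); sum pmf over tables with pmf ≤ p_obs
p-value (two-sided) = 0.48403
→ bracket: p>=0.10

p-value bracket: p>=0.10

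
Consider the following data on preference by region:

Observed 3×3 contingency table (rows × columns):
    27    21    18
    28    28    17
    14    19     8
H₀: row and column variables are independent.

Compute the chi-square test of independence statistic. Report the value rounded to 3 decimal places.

Row totals [66, 73, 41], col totals [69, 68, 43], n=180
χ² = (27−25.30)²/25.30 + (21−24.93)²/24.93 + (18−15.77)²/15.77 + (28−27.98)²/27.98 + (28−27.58)²/27.58 + (17−17.44)²/17.44 + (14−15.72)²/15.72 + (19−15.49)²/15.49 + (8−9.79)²/9.79 = 2.3808
df = 4

test statistic = 2.381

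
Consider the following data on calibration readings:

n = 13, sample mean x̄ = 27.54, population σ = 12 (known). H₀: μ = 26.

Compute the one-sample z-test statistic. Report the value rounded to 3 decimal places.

test statistic = 0.463

SE = σ/√n = 12/√13 = 3.3282
z = (x̄−μ₀)/SE = (27.54−26)/3.3282 = 0.4627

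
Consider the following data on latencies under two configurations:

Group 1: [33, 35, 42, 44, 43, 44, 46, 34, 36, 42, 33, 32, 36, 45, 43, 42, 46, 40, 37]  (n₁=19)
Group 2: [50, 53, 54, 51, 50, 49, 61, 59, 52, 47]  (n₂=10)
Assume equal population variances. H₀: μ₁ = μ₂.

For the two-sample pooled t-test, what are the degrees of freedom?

df = n₁ + n₂ − 2 = 19 + 10 − 2 = 27

degrees of freedom = 27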